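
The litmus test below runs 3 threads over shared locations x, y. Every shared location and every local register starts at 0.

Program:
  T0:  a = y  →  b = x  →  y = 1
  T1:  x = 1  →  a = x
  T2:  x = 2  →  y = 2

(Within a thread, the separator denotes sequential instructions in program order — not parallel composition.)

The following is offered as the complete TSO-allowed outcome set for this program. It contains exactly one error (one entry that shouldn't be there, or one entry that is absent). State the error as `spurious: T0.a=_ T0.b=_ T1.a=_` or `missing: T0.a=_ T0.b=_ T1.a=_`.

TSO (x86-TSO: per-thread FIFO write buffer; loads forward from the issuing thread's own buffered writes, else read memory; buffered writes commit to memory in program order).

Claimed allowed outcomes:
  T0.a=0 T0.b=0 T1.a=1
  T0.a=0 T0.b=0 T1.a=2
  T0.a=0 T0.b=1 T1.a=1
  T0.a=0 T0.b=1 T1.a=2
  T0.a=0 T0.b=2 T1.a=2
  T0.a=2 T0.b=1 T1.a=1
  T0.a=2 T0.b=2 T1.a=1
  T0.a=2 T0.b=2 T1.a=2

outcome vector order: (T0.a,T0.b,T1.a)
[TSO] allowed = {0/0/1, 0/0/2, 0/1/1, 0/1/2, 0/2/1, 0/2/2, 2/1/1, 2/2/1, 2/2/2}
TSO∖claimed = {0/2/1}

missing: T0.a=0 T0.b=2 T1.a=1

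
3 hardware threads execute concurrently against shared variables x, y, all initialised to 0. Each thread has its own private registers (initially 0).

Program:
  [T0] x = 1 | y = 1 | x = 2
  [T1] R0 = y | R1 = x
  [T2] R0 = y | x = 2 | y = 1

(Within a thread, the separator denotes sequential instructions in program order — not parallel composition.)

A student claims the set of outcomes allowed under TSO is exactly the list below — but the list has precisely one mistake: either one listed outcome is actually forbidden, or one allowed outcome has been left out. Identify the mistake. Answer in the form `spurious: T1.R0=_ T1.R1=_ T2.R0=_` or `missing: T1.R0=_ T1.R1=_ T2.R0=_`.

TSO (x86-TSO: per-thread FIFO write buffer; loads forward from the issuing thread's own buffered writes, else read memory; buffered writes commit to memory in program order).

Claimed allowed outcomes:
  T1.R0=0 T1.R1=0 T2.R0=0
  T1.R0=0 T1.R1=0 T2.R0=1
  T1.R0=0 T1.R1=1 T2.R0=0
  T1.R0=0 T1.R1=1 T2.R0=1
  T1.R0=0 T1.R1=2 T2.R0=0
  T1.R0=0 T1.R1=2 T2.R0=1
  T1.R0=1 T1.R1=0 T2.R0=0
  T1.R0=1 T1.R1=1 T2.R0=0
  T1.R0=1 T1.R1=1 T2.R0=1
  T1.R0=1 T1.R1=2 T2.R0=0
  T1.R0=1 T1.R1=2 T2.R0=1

outcome vector order: (T1.R0,T1.R1,T2.R0)
TSO: 10 outcomes — {0/0/0, 0/0/1, 0/1/0, 0/1/1, 0/2/0, 0/2/1, 1/1/0, 1/1/1, 1/2/0, 1/2/1}
claimed∖TSO = {1/0/0}

spurious: T1.R0=1 T1.R1=0 T2.R0=0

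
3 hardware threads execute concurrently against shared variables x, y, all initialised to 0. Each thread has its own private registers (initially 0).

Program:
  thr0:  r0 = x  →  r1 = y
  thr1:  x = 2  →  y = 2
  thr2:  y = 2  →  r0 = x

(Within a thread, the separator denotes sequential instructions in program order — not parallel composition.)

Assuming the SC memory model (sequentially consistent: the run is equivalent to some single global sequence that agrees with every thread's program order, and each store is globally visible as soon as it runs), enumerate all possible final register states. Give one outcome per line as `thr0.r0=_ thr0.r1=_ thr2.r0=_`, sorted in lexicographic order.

thr0.r0=0 thr0.r1=0 thr2.r0=0
thr0.r0=0 thr0.r1=0 thr2.r0=2
thr0.r0=0 thr0.r1=2 thr2.r0=0
thr0.r0=0 thr0.r1=2 thr2.r0=2
thr0.r0=2 thr0.r1=0 thr2.r0=2
thr0.r0=2 thr0.r1=2 thr2.r0=0
thr0.r0=2 thr0.r1=2 thr2.r0=2

outcome vector order: (thr0.r0,thr0.r1,thr2.r0)
|SC outcomes| = 7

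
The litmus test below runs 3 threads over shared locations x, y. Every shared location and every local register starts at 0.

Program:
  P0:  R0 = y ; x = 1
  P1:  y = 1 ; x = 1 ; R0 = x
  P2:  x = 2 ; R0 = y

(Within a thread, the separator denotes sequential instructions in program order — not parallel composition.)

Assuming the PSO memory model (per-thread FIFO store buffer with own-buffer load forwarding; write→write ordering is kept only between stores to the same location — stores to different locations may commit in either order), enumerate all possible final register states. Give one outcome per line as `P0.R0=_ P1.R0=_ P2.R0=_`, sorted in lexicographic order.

P0.R0=0 P1.R0=1 P2.R0=0
P0.R0=0 P1.R0=1 P2.R0=1
P0.R0=0 P1.R0=2 P2.R0=0
P0.R0=0 P1.R0=2 P2.R0=1
P0.R0=1 P1.R0=1 P2.R0=0
P0.R0=1 P1.R0=1 P2.R0=1
P0.R0=1 P1.R0=2 P2.R0=0
P0.R0=1 P1.R0=2 P2.R0=1

outcome vector order: (P0.R0,P1.R0,P2.R0)
|PSO outcomes| = 8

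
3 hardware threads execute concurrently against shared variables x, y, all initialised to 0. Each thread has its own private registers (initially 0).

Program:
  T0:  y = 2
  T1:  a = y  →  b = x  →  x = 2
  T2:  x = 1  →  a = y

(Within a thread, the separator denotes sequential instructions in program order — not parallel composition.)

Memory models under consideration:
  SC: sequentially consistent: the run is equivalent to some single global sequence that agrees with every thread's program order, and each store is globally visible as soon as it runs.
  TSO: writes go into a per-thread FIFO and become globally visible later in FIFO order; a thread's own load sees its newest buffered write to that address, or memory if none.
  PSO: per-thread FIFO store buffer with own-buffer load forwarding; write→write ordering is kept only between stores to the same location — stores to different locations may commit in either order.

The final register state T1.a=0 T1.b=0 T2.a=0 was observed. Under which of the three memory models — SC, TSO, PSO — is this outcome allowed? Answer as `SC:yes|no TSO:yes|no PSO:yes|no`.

outcome vector order: (T1.a,T1.b,T2.a)
under SC → (0,0,0); (0,0,2); (0,1,0); (0,1,2); (2,0,2); (2,1,0); (2,1,2)
under TSO → (0,0,0); (0,0,2); (0,1,0); (0,1,2); (2,0,0); (2,0,2); (2,1,0); (2,1,2)
under PSO → (0,0,0); (0,0,2); (0,1,0); (0,1,2); (2,0,0); (2,0,2); (2,1,0); (2,1,2)
target (0,0,0) ∈ {SC,TSO,PSO}

SC:yes TSO:yes PSO:yes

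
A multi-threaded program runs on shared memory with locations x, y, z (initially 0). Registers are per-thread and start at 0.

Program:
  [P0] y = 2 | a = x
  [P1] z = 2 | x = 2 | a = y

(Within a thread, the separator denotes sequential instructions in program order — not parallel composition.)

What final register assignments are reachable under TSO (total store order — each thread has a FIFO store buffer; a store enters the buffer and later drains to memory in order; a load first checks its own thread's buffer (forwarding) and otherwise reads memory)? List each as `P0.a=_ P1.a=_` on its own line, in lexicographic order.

P0.a=0 P1.a=0
P0.a=0 P1.a=2
P0.a=2 P1.a=0
P0.a=2 P1.a=2

outcome vector order: (P0.a,P1.a)
|TSO outcomes| = 4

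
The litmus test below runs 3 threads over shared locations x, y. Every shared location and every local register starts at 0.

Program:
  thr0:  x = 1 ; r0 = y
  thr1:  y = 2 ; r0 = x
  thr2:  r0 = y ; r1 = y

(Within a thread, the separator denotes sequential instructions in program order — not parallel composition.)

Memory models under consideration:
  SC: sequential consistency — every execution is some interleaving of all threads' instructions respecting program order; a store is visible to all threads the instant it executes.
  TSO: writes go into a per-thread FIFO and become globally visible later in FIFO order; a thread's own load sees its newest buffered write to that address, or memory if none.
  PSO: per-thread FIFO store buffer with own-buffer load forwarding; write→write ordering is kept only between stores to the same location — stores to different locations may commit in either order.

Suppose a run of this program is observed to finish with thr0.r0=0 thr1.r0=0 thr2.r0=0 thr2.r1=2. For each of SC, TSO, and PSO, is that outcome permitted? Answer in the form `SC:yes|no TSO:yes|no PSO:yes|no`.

outcome vector order: (thr0.r0,thr1.r0,thr2.r0,thr2.r1)
[SC] allowed = {0100 0102 0122 2000 2002 2022 2100 2102 2122}
[TSO] allowed = {0000 0002 0022 0100 0102 0122 2000 2002 2022 2100 2102 2122}
[PSO] allowed = {0000 0002 0022 0100 0102 0122 2000 2002 2022 2100 2102 2122}
target 0002 ∈ {TSO,PSO}

SC:no TSO:yes PSO:yes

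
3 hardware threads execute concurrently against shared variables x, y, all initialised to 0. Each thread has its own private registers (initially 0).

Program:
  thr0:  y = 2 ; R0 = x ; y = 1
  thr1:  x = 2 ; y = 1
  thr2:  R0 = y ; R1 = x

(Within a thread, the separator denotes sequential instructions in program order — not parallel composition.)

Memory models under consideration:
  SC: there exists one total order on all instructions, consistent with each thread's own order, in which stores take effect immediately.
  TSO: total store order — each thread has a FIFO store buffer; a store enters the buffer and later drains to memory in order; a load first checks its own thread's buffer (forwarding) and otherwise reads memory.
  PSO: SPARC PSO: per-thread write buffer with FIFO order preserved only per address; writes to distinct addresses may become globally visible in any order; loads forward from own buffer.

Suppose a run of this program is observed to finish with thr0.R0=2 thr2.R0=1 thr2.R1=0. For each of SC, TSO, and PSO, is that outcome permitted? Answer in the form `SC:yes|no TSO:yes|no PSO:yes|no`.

outcome vector order: (thr0.R0,thr2.R0,thr2.R1)
under SC → 0/0/0, 0/0/2, 0/1/0, 0/1/2, 0/2/0, 0/2/2, 2/0/0, 2/0/2, 2/1/2, 2/2/0, 2/2/2
under TSO → 0/0/0, 0/0/2, 0/1/0, 0/1/2, 0/2/0, 0/2/2, 2/0/0, 2/0/2, 2/1/2, 2/2/0, 2/2/2
under PSO → 0/0/0, 0/0/2, 0/1/0, 0/1/2, 0/2/0, 0/2/2, 2/0/0, 2/0/2, 2/1/0, 2/1/2, 2/2/0, 2/2/2
target 2/1/0 ∈ {PSO}

SC:no TSO:no PSO:yes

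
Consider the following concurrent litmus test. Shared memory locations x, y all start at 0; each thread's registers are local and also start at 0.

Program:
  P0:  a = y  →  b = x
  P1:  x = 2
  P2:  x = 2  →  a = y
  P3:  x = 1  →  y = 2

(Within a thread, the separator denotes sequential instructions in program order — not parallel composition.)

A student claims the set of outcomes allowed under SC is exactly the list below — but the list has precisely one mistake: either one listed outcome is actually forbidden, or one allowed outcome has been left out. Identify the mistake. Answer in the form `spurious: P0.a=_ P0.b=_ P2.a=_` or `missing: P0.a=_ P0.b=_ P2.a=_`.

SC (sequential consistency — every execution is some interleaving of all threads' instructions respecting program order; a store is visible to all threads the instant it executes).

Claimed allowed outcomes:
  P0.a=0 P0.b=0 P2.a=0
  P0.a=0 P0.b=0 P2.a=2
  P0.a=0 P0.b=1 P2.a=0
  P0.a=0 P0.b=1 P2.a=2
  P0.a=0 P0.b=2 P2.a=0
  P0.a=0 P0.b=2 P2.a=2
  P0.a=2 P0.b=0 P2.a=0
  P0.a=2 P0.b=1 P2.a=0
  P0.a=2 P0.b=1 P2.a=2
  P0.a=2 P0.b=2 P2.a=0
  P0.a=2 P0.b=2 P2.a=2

spurious: P0.a=2 P0.b=0 P2.a=0

outcome vector order: (P0.a,P0.b,P2.a)
[SC] allowed = {000 002 010 012 020 022 210 212 220 222}
claimed∖SC = {200}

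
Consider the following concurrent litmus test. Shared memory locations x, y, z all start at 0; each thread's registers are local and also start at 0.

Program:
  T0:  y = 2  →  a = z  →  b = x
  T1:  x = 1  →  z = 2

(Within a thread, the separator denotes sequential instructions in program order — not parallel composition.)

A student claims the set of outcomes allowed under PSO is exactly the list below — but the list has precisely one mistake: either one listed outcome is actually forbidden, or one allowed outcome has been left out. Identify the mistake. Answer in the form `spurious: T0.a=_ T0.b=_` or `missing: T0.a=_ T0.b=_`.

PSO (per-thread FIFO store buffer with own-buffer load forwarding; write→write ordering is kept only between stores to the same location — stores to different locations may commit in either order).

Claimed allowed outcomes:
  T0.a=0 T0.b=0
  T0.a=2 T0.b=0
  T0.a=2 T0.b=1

missing: T0.a=0 T0.b=1

outcome vector order: (T0.a,T0.b)
[PSO] allowed = {(0,0), (0,1), (2,0), (2,1)}
PSO∖claimed = {(0,1)}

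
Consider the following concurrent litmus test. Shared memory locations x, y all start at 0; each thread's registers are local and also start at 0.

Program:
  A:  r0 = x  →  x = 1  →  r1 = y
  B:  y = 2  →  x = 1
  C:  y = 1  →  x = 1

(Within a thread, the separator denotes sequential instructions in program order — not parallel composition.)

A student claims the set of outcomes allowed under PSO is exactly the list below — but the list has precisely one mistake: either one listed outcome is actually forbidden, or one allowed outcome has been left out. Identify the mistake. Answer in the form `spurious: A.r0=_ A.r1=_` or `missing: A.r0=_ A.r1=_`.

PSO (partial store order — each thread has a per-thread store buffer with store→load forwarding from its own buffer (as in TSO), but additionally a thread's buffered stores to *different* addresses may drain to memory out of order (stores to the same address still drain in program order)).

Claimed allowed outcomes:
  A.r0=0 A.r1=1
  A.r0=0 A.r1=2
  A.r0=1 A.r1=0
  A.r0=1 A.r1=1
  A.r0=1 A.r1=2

outcome vector order: (A.r0,A.r1)
[PSO] allowed = {(0,0) (0,1) (0,2) (1,0) (1,1) (1,2)}
PSO∖claimed = {(0,0)}

missing: A.r0=0 A.r1=0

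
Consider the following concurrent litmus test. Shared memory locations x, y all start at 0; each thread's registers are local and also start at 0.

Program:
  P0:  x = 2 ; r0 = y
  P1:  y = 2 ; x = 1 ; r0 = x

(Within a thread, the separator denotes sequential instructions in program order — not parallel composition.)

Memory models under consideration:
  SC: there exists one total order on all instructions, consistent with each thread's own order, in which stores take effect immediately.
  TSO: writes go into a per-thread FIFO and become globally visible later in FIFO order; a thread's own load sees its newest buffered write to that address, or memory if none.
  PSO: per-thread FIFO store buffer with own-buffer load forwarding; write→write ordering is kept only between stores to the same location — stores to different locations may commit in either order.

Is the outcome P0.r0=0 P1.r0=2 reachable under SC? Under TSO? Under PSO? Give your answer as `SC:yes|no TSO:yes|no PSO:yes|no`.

outcome vector order: (P0.r0,P1.r0)
SC: 3 outcomes — {(0,1) (2,1) (2,2)}
TSO: 4 outcomes — {(0,1) (0,2) (2,1) (2,2)}
PSO: 4 outcomes — {(0,1) (0,2) (2,1) (2,2)}
target (0,2) ∈ {TSO,PSO}

SC:no TSO:yes PSO:yes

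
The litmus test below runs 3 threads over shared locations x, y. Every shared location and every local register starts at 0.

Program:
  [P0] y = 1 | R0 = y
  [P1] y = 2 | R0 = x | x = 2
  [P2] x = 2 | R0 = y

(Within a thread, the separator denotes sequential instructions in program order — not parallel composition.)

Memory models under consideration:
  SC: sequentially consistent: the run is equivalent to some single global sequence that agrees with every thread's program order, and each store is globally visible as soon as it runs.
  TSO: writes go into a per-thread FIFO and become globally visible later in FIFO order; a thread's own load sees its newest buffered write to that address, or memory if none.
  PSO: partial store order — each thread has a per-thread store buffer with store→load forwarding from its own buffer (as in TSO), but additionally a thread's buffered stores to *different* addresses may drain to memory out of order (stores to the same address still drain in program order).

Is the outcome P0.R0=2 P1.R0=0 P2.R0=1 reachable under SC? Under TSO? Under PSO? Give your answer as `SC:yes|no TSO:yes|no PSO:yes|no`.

SC:no TSO:yes PSO:yes

outcome vector order: (P0.R0,P1.R0,P2.R0)
under SC → <1 0 1> <1 0 2> <1 2 0> <1 2 1> <1 2 2> <2 0 2> <2 2 0> <2 2 1> <2 2 2>
under TSO → <1 0 0> <1 0 1> <1 0 2> <1 2 0> <1 2 1> <1 2 2> <2 0 0> <2 0 1> <2 0 2> <2 2 0> <2 2 1> <2 2 2>
under PSO → <1 0 0> <1 0 1> <1 0 2> <1 2 0> <1 2 1> <1 2 2> <2 0 0> <2 0 1> <2 0 2> <2 2 0> <2 2 1> <2 2 2>
target <2 0 1> ∈ {TSO,PSO}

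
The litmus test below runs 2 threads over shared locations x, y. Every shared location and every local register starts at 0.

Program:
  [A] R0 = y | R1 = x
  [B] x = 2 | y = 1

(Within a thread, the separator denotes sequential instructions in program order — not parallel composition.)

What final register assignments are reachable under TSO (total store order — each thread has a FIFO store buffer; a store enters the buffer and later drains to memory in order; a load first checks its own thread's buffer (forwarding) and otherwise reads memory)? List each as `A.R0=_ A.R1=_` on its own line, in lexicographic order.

outcome vector order: (A.R0,A.R1)
|TSO outcomes| = 3

A.R0=0 A.R1=0
A.R0=0 A.R1=2
A.R0=1 A.R1=2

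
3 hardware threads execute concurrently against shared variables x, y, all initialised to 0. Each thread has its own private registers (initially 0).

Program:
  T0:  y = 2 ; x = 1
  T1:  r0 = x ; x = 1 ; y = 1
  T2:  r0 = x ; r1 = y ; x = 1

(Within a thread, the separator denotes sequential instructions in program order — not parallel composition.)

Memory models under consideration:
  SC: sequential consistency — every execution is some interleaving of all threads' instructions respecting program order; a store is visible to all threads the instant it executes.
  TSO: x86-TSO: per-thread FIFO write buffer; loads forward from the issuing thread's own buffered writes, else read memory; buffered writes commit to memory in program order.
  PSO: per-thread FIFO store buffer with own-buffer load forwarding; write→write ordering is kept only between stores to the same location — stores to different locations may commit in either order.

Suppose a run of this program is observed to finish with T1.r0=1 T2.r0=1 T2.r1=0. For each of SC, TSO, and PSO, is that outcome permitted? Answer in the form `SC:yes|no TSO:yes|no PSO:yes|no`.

outcome vector order: (T1.r0,T2.r0,T2.r1)
under SC → (0,0,0); (0,0,1); (0,0,2); (0,1,0); (0,1,1); (0,1,2); (1,0,0); (1,0,1); (1,0,2); (1,1,1); (1,1,2)
under TSO → (0,0,0); (0,0,1); (0,0,2); (0,1,0); (0,1,1); (0,1,2); (1,0,0); (1,0,1); (1,0,2); (1,1,1); (1,1,2)
under PSO → (0,0,0); (0,0,1); (0,0,2); (0,1,0); (0,1,1); (0,1,2); (1,0,0); (1,0,1); (1,0,2); (1,1,0); (1,1,1); (1,1,2)
target (1,1,0) ∈ {PSO}

SC:no TSO:no PSO:yes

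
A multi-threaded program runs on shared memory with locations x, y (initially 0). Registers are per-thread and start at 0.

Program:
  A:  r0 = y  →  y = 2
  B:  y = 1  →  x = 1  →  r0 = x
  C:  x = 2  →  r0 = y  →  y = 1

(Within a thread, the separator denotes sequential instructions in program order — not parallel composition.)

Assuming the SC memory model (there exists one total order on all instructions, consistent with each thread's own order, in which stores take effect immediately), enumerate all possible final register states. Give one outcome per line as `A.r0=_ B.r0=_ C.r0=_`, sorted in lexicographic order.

outcome vector order: (A.r0,B.r0,C.r0)
|SC outcomes| = 10

A.r0=0 B.r0=1 C.r0=0
A.r0=0 B.r0=1 C.r0=1
A.r0=0 B.r0=1 C.r0=2
A.r0=0 B.r0=2 C.r0=1
A.r0=0 B.r0=2 C.r0=2
A.r0=1 B.r0=1 C.r0=0
A.r0=1 B.r0=1 C.r0=1
A.r0=1 B.r0=1 C.r0=2
A.r0=1 B.r0=2 C.r0=1
A.r0=1 B.r0=2 C.r0=2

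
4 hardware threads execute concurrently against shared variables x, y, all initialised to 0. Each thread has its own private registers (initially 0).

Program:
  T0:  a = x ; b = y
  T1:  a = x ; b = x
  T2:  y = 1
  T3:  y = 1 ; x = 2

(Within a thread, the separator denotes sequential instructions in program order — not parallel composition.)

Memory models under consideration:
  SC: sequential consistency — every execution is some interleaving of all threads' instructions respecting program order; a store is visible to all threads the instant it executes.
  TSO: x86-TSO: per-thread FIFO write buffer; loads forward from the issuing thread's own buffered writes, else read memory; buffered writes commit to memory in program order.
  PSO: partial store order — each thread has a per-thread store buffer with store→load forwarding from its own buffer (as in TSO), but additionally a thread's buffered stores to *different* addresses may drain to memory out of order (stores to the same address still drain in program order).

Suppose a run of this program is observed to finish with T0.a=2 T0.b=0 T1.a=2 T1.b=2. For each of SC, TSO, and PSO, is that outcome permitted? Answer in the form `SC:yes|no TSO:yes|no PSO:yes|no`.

SC:no TSO:no PSO:yes

outcome vector order: (T0.a,T0.b,T1.a,T1.b)
[SC] allowed = {(0,0,0,0); (0,0,0,2); (0,0,2,2); (0,1,0,0); (0,1,0,2); (0,1,2,2); (2,1,0,0); (2,1,0,2); (2,1,2,2)}
[TSO] allowed = {(0,0,0,0); (0,0,0,2); (0,0,2,2); (0,1,0,0); (0,1,0,2); (0,1,2,2); (2,1,0,0); (2,1,0,2); (2,1,2,2)}
[PSO] allowed = {(0,0,0,0); (0,0,0,2); (0,0,2,2); (0,1,0,0); (0,1,0,2); (0,1,2,2); (2,0,0,0); (2,0,0,2); (2,0,2,2); (2,1,0,0); (2,1,0,2); (2,1,2,2)}
target (2,0,2,2) ∈ {PSO}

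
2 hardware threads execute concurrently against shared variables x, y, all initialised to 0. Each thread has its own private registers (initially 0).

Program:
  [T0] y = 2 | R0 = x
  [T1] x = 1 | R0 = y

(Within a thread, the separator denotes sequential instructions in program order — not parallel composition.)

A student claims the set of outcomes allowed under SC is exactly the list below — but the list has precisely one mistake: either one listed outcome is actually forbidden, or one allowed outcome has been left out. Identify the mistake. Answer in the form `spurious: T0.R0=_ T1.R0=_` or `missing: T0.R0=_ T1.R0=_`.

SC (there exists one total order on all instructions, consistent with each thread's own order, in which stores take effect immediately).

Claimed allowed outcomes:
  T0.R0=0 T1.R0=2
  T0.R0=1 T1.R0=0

outcome vector order: (T0.R0,T1.R0)
SC (3): 02, 10, 12
SC∖claimed = {12}

missing: T0.R0=1 T1.R0=2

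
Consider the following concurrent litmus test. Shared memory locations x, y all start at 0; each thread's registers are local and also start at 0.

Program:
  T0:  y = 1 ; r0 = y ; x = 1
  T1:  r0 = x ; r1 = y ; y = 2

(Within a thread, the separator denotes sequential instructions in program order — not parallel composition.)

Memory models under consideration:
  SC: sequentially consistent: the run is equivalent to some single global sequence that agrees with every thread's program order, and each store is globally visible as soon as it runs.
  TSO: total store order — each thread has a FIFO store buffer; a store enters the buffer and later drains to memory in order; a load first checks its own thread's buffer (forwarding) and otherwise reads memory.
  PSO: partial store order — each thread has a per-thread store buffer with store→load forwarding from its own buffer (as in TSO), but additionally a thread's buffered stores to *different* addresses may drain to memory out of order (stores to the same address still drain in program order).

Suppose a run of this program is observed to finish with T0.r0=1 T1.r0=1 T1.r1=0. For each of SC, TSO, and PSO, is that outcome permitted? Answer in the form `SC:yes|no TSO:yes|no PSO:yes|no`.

SC:no TSO:no PSO:yes

outcome vector order: (T0.r0,T1.r0,T1.r1)
SC: 5 outcomes — {(1,0,0), (1,0,1), (1,1,1), (2,0,0), (2,0,1)}
TSO: 5 outcomes — {(1,0,0), (1,0,1), (1,1,1), (2,0,0), (2,0,1)}
PSO: 6 outcomes — {(1,0,0), (1,0,1), (1,1,0), (1,1,1), (2,0,0), (2,0,1)}
target (1,1,0) ∈ {PSO}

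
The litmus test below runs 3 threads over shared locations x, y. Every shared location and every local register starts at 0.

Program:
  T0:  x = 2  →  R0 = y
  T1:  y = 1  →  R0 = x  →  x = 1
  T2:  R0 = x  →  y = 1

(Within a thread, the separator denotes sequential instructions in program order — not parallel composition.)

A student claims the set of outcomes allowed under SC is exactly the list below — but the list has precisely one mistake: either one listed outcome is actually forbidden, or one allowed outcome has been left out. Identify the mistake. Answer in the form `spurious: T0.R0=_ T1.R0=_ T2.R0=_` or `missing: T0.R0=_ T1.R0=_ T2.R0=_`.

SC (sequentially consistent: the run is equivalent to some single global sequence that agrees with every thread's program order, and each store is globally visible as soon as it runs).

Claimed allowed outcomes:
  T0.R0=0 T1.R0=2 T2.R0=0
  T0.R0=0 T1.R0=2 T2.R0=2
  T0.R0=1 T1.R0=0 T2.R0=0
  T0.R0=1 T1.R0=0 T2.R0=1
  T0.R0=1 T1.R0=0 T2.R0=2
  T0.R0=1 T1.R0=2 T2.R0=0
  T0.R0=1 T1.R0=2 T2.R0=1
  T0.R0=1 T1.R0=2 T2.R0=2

outcome vector order: (T0.R0,T1.R0,T2.R0)
SC: 9 outcomes — {0/2/0 0/2/1 0/2/2 1/0/0 1/0/1 1/0/2 1/2/0 1/2/1 1/2/2}
SC∖claimed = {0/2/1}

missing: T0.R0=0 T1.R0=2 T2.R0=1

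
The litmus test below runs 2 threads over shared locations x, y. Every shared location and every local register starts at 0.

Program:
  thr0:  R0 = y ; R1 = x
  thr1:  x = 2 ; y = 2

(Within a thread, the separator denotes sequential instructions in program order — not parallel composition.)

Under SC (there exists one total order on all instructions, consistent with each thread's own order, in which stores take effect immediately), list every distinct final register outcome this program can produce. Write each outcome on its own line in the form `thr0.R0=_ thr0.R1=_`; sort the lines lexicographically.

outcome vector order: (thr0.R0,thr0.R1)
|SC outcomes| = 3

thr0.R0=0 thr0.R1=0
thr0.R0=0 thr0.R1=2
thr0.R0=2 thr0.R1=2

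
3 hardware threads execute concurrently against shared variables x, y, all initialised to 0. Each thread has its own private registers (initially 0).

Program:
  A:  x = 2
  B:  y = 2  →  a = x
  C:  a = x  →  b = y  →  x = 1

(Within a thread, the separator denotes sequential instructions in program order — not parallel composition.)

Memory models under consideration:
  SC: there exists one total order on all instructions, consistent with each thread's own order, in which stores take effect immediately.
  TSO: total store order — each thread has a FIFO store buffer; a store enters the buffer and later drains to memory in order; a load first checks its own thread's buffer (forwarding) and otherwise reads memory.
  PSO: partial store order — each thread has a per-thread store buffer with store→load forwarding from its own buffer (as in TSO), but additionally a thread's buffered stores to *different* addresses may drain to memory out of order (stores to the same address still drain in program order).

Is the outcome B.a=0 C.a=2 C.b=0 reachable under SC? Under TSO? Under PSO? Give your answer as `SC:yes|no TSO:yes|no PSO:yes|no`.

outcome vector order: (B.a,C.a,C.b)
under SC → 000, 002, 022, 100, 102, 120, 122, 200, 202, 220, 222
under TSO → 000, 002, 020, 022, 100, 102, 120, 122, 200, 202, 220, 222
under PSO → 000, 002, 020, 022, 100, 102, 120, 122, 200, 202, 220, 222
target 020 ∈ {TSO,PSO}

SC:no TSO:yes PSO:yes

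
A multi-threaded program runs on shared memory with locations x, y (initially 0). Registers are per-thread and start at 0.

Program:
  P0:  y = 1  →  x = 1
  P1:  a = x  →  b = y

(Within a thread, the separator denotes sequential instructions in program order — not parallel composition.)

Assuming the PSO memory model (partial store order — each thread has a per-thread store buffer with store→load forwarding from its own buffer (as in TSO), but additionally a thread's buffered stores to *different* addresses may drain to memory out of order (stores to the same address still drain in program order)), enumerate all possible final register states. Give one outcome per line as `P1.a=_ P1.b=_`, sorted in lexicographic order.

P1.a=0 P1.b=0
P1.a=0 P1.b=1
P1.a=1 P1.b=0
P1.a=1 P1.b=1

outcome vector order: (P1.a,P1.b)
|PSO outcomes| = 4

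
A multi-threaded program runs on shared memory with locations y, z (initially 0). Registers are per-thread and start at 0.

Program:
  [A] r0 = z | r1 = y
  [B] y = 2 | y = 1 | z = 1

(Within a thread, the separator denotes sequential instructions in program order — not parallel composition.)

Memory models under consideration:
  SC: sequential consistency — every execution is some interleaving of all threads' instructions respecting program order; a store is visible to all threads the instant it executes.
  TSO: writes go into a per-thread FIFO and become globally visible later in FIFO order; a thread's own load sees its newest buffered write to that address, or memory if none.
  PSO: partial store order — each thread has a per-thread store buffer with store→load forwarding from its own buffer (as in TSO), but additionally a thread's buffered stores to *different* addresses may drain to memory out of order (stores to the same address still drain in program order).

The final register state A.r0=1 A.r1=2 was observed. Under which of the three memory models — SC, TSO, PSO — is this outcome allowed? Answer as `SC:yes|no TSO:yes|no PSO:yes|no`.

outcome vector order: (A.r0,A.r1)
SC: 4 outcomes — {(0,0) (0,1) (0,2) (1,1)}
TSO: 4 outcomes — {(0,0) (0,1) (0,2) (1,1)}
PSO: 6 outcomes — {(0,0) (0,1) (0,2) (1,0) (1,1) (1,2)}
target (1,2) ∈ {PSO}

SC:no TSO:no PSO:yes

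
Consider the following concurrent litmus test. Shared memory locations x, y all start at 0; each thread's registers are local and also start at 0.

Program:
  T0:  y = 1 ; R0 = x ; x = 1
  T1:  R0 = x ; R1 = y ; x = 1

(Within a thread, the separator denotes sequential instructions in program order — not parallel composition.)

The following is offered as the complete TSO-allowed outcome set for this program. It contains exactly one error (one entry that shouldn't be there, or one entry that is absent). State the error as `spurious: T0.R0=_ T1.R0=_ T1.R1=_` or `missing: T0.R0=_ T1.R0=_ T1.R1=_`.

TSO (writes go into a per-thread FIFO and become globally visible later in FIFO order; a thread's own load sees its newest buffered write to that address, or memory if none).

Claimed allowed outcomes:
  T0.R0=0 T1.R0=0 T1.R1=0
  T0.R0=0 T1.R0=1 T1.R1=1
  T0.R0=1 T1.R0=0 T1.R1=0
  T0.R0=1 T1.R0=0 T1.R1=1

missing: T0.R0=0 T1.R0=0 T1.R1=1

outcome vector order: (T0.R0,T1.R0,T1.R1)
TSO (5): 000 001 011 100 101
TSO∖claimed = {001}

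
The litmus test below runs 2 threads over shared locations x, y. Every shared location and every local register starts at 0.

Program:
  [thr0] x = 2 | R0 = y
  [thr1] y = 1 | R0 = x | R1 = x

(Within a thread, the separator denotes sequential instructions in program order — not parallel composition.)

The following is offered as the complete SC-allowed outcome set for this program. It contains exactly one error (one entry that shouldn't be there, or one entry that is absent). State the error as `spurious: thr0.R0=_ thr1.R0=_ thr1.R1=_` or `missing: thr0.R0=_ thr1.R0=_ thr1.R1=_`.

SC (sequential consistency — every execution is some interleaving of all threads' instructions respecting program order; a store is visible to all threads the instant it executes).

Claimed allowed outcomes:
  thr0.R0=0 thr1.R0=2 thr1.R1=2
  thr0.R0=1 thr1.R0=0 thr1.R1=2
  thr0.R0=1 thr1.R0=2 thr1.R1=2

outcome vector order: (thr0.R0,thr1.R0,thr1.R1)
[SC] allowed = {0/2/2 1/0/0 1/0/2 1/2/2}
SC∖claimed = {1/0/0}

missing: thr0.R0=1 thr1.R0=0 thr1.R1=0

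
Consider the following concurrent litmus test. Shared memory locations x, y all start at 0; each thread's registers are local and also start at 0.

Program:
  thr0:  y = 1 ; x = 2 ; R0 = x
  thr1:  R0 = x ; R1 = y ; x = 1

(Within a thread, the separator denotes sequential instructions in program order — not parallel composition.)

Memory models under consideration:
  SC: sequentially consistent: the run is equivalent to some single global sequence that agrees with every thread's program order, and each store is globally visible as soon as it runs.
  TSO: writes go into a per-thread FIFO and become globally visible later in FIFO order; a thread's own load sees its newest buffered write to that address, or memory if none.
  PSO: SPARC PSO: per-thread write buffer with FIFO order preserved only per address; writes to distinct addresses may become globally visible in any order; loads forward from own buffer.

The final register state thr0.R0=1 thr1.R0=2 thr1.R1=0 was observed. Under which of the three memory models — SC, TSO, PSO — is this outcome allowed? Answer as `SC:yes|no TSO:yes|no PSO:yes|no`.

outcome vector order: (thr0.R0,thr1.R0,thr1.R1)
SC: 6 outcomes — {1/0/0, 1/0/1, 1/2/1, 2/0/0, 2/0/1, 2/2/1}
TSO: 6 outcomes — {1/0/0, 1/0/1, 1/2/1, 2/0/0, 2/0/1, 2/2/1}
PSO: 8 outcomes — {1/0/0, 1/0/1, 1/2/0, 1/2/1, 2/0/0, 2/0/1, 2/2/0, 2/2/1}
target 1/2/0 ∈ {PSO}

SC:no TSO:no PSO:yes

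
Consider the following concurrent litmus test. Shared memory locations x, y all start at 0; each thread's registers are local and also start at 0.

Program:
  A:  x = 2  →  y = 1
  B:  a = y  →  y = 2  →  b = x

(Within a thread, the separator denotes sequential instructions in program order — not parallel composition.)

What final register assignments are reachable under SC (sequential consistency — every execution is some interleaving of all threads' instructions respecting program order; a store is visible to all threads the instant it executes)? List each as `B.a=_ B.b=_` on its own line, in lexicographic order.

B.a=0 B.b=0
B.a=0 B.b=2
B.a=1 B.b=2

outcome vector order: (B.a,B.b)
|SC outcomes| = 3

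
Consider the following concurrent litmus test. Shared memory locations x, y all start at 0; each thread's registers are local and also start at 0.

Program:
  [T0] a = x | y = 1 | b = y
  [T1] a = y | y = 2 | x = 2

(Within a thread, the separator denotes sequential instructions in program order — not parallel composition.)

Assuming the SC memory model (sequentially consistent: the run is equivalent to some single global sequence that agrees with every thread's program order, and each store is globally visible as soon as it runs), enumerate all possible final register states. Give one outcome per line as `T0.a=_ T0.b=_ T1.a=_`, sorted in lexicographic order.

T0.a=0 T0.b=1 T1.a=0
T0.a=0 T0.b=1 T1.a=1
T0.a=0 T0.b=2 T1.a=0
T0.a=0 T0.b=2 T1.a=1
T0.a=2 T0.b=1 T1.a=0

outcome vector order: (T0.a,T0.b,T1.a)
|SC outcomes| = 5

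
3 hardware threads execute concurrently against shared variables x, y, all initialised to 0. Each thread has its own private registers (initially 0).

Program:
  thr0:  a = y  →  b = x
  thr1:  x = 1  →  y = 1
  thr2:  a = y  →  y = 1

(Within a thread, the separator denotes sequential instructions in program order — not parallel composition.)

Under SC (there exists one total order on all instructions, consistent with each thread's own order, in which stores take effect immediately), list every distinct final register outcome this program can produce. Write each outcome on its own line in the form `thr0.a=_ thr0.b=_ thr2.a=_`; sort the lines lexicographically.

thr0.a=0 thr0.b=0 thr2.a=0
thr0.a=0 thr0.b=0 thr2.a=1
thr0.a=0 thr0.b=1 thr2.a=0
thr0.a=0 thr0.b=1 thr2.a=1
thr0.a=1 thr0.b=0 thr2.a=0
thr0.a=1 thr0.b=1 thr2.a=0
thr0.a=1 thr0.b=1 thr2.a=1

outcome vector order: (thr0.a,thr0.b,thr2.a)
|SC outcomes| = 7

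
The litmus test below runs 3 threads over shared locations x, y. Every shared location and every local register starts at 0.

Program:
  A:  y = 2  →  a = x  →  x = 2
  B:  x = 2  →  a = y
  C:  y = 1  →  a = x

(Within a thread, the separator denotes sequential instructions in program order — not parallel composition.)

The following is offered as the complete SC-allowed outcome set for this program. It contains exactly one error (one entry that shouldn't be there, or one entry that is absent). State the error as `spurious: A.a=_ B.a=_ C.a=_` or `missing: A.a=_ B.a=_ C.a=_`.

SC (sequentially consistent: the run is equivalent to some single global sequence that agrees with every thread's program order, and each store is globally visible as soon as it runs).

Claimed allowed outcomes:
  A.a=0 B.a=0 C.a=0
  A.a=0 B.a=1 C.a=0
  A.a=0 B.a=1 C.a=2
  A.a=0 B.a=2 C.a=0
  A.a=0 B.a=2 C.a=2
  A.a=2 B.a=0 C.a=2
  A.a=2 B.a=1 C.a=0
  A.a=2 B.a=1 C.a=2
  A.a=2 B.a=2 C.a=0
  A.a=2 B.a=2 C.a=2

spurious: A.a=0 B.a=0 C.a=0

outcome vector order: (A.a,B.a,C.a)
SC (9): 010 012 020 022 202 210 212 220 222
claimed∖SC = {000}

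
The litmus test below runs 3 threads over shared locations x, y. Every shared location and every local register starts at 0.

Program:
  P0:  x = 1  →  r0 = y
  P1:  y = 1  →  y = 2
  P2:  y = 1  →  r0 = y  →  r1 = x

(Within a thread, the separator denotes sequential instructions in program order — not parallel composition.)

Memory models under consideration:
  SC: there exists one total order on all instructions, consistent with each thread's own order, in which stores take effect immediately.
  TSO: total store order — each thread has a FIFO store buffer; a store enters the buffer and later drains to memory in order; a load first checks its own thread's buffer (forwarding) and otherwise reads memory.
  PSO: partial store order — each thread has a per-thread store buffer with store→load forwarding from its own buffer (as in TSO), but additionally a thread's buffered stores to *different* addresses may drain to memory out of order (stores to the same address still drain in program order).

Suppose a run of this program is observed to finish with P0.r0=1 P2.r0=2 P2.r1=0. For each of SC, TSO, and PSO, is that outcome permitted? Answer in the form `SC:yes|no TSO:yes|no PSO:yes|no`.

outcome vector order: (P0.r0,P2.r0,P2.r1)
SC (9): 0/1/1; 0/2/1; 1/1/0; 1/1/1; 1/2/1; 2/1/0; 2/1/1; 2/2/0; 2/2/1
TSO (12): 0/1/0; 0/1/1; 0/2/0; 0/2/1; 1/1/0; 1/1/1; 1/2/0; 1/2/1; 2/1/0; 2/1/1; 2/2/0; 2/2/1
PSO (12): 0/1/0; 0/1/1; 0/2/0; 0/2/1; 1/1/0; 1/1/1; 1/2/0; 1/2/1; 2/1/0; 2/1/1; 2/2/0; 2/2/1
target 1/2/0 ∈ {TSO,PSO}

SC:no TSO:yes PSO:yes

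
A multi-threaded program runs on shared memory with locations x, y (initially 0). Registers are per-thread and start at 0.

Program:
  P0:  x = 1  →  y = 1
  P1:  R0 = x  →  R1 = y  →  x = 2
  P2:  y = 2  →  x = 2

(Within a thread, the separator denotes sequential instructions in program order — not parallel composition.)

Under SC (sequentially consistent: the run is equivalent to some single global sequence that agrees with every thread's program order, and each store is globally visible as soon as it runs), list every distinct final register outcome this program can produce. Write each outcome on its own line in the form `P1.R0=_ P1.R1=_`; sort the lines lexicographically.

outcome vector order: (P1.R0,P1.R1)
|SC outcomes| = 8

P1.R0=0 P1.R1=0
P1.R0=0 P1.R1=1
P1.R0=0 P1.R1=2
P1.R0=1 P1.R1=0
P1.R0=1 P1.R1=1
P1.R0=1 P1.R1=2
P1.R0=2 P1.R1=1
P1.R0=2 P1.R1=2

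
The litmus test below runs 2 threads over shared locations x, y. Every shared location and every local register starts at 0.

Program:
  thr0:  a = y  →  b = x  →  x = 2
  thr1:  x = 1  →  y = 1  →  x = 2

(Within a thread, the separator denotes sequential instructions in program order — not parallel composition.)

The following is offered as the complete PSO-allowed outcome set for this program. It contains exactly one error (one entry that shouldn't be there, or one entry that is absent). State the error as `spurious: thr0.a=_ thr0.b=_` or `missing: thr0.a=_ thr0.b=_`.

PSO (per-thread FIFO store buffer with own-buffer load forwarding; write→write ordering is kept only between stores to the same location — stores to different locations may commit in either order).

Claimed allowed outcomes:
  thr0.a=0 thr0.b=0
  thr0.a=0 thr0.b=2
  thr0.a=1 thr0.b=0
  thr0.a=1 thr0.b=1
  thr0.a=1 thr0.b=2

missing: thr0.a=0 thr0.b=1

outcome vector order: (thr0.a,thr0.b)
PSO: 6 outcomes — {0/0; 0/1; 0/2; 1/0; 1/1; 1/2}
PSO∖claimed = {0/1}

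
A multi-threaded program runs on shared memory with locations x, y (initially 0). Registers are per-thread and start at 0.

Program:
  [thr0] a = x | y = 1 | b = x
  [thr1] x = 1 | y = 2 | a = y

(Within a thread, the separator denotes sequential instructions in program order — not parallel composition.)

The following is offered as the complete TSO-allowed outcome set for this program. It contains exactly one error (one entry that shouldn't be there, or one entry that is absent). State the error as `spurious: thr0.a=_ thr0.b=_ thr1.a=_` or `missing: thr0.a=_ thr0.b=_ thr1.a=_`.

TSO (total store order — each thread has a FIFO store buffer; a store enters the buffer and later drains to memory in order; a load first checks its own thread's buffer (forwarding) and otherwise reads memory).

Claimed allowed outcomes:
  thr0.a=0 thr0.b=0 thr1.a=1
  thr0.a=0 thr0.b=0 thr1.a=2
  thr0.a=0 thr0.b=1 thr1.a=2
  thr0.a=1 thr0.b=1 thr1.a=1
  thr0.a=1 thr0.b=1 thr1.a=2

missing: thr0.a=0 thr0.b=1 thr1.a=1

outcome vector order: (thr0.a,thr0.b,thr1.a)
[TSO] allowed = {0/0/1, 0/0/2, 0/1/1, 0/1/2, 1/1/1, 1/1/2}
TSO∖claimed = {0/1/1}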